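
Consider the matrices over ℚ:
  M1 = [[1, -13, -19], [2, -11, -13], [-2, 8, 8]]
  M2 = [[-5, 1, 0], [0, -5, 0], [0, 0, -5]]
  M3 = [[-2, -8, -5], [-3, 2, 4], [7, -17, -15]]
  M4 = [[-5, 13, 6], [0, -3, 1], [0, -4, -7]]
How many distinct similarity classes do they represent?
Characteristic polynomials: χ_{M1} = x(x + 1)^2, χ_{M2} = (x + 5)^3, χ_{M3} = (x + 5)^3, χ_{M4} = (x + 5)^3.

{M1}: invariant factors x(x + 1)^2.

{M2}: invariant factors x + 5, (x + 5)^2.

{M3, M4}: invariant factors (x + 5)^3.

Matrices are similar if and only if their invariant-factor lists agree; the partition into similarity classes is {M1}, {M2}, {M3, M4}.

3 classes: {M1}, {M2}, {M3, M4}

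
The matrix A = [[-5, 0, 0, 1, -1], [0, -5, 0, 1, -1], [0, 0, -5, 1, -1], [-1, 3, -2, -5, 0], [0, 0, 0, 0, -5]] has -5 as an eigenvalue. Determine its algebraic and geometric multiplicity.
algebraic multiplicity 5, geometric multiplicity 3

The characteristic polynomial is (x + 5)^5, so the factor x + 5 appears with exponent 5: the algebraic multiplicity is 5.

rank(A + 5I) = 2, so the eigenspace has dimension 5 - 2 = 3: the geometric multiplicity is 3.

Since 3 < 5, A is not diagonalizable.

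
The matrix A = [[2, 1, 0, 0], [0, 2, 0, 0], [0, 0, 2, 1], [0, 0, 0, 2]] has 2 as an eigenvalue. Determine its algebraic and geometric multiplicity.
The characteristic polynomial is (x - 2)^4, so the factor x - 2 appears with exponent 4: the algebraic multiplicity is 4.

rank(A - 2I) = 2, so the eigenspace has dimension 4 - 2 = 2: the geometric multiplicity is 2.

Since 2 < 4, A is not diagonalizable.

algebraic multiplicity 4, geometric multiplicity 2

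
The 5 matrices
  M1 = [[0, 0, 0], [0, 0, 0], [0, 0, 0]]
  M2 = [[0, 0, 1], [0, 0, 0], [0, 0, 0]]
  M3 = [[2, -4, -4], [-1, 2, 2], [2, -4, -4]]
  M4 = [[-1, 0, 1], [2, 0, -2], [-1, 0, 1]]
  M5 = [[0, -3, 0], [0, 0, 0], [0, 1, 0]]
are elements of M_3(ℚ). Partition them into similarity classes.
2 classes: {M1}, {M2, M3, M4, M5}

Characteristic polynomials: χ_{M1} = x^3, χ_{M2} = x^3, χ_{M3} = x^3, χ_{M4} = x^3, χ_{M5} = x^3.

{M1}: invariant factors x, x, x.

{M2, M3, M4, M5}: invariant factors x, x^2.

Matrices are similar if and only if their invariant-factor lists agree; the partition into similarity classes is {M1}, {M2, M3, M4, M5}.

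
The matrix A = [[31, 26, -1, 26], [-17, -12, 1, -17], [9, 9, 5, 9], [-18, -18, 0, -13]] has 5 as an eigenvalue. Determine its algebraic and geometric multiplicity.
The characteristic polynomial is (x - 5)^3(x + 4), so the factor x - 5 appears with exponent 3: the algebraic multiplicity is 3.

rank(A - 5I) = 2, so the eigenspace has dimension 4 - 2 = 2: the geometric multiplicity is 2.

Since 2 < 3, A is not diagonalizable.

algebraic multiplicity 3, geometric multiplicity 2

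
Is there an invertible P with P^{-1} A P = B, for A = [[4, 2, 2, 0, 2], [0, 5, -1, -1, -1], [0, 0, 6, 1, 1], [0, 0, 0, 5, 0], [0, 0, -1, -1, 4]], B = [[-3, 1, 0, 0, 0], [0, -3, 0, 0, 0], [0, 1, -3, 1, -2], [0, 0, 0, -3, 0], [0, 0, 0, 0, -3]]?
trace(A) = 24 but trace(B) = -15. The trace is a similarity invariant, so A and B are not similar.

No.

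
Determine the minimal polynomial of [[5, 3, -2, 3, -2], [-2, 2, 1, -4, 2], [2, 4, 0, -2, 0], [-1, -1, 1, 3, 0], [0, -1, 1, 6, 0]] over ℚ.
m_A(x) = (x - 2)^3

The characteristic polynomial factors as (x - 2)^5. The minimal polynomial is ∏(x - λ)^{k_λ} where k_λ is the size of the largest Jordan block at λ.

For λ = 2: rank(A - 2I) = 3, and the largest Jordan block has size 3 (the smallest k with rank((A - 2I)^k) = rank((A - 2I)^(k+1))).

So m_A(x) = (x - 2)^3.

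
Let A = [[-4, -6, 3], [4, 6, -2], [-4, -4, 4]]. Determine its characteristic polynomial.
xI - A = [[x + 4, 6, -3], [-4, x - 6, 2], [4, 4, x - 4]].

Expanding det(xI - A) along the first row:
det(xI - A) = + (x + 4)·det([[x - 6, 2], [4, x - 4]]) - (6)·det([[-4, 2], [4, x - 4]]) + (-3)·det([[-4, x - 6], [4, 4]]).

Evaluating gives χ_A(x) = x^3 - 6x^2 + 12x - 8 = (x - 2)^3.

χ_A(x) = (x - 2)^3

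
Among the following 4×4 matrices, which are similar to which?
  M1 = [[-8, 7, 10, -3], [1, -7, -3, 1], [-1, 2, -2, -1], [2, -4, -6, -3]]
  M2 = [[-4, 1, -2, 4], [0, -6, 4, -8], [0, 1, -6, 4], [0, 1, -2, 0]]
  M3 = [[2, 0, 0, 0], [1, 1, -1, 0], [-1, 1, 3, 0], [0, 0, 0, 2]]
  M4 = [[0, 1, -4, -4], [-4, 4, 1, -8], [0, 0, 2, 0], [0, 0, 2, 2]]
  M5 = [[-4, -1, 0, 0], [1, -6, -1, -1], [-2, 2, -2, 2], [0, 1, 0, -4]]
Characteristic polynomials: χ_{M1} = (x + 5)^4, χ_{M2} = (x + 4)^4, χ_{M3} = (x - 2)^4, χ_{M4} = (x - 2)^4, χ_{M5} = (x + 4)^4.

{M1}: invariant factors x + 5, (x + 5)^3.

{M2}: invariant factors x + 4, x + 4, (x + 4)^2.

{M3}: invariant factors x - 2, x - 2, (x - 2)^2.

{M4}: invariant factors x - 2, (x - 2)^3.

{M5}: invariant factors x + 4, (x + 4)^3.

Matrices are similar if and only if their invariant-factor lists agree; the partition into similarity classes is {M1}, {M2}, {M3}, {M4}, {M5}.

5 classes: {M1}, {M2}, {M3}, {M4}, {M5}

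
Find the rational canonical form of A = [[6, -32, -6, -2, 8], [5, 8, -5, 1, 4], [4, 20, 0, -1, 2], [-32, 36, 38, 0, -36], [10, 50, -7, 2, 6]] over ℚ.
The invariant factors of A (the non-unit diagonal entries of the Smith normal form of xI - A over ℚ[x]) are (x - 4)^2, (x - 4)^3, each dividing the next. The characteristic polynomial is their product, (x - 4)^5.

The rational canonical form is the block-diagonal matrix of companion matrices C(f_i):
R = [[0, -16, 0, 0, 0], [1, 8, 0, 0, 0], [0, 0, 0, 0, 64], [0, 0, 1, 0, -48], [0, 0, 0, 1, 12]].

R = [[0, -16, 0, 0, 0], [1, 8, 0, 0, 0], [0, 0, 0, 0, 64], [0, 0, 1, 0, -48], [0, 0, 0, 1, 12]]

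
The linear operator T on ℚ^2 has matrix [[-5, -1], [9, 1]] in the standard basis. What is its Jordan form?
The characteristic polynomial is det(xI - A) = (x + 2)^2, so the eigenvalues are -2 (algebraic multiplicity 2).

For λ = -2: rank(A + 2I) = 1, rank((A + 2I)^2) = 0. The eigenspace has dimension 2 - 1 = 1, so there is 1 Jordan block; the rank sequence gives block sizes [2].

Assembling the blocks gives the Jordan form J above.

J = [[-2, 1], [0, -2]]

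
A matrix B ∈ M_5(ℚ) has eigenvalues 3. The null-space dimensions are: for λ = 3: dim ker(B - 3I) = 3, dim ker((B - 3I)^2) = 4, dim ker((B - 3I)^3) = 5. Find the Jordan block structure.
λ = 3: successive nullity increments [3, 1, 1] count blocks of size ≥ k; block sizes are [3, 1, 1].

Jordan blocks: (3, 3), (3, 1), (3, 1)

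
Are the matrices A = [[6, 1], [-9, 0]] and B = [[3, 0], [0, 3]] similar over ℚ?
Both have characteristic polynomial (x - 3)^2, but the minimal polynomial of A is (x - 3)^2 while the minimal polynomial of B is x - 3. The minimal polynomial is a similarity invariant, so A and B are not similar.

No.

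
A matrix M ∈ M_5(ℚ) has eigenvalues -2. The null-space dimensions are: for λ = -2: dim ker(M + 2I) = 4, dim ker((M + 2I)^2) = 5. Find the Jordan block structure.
Jordan blocks: (-2, 2), (-2, 1), (-2, 1), (-2, 1)

λ = -2: successive nullity increments [4, 1] count blocks of size ≥ k; block sizes are [2, 1, 1, 1].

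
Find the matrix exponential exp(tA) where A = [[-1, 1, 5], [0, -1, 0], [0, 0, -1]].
e^{tA} = [[e^{-t}, t*e^{-t}, 5*t*e^{-t}], [0, e^{-t}, 0], [0, 0, e^{-t}]]

A has Jordan form J = [[-1, 1, 0], [0, -1, 0], [0, 0, -1]] with A = PJP^{-1}, so e^{tA} = P e^{tJ} P^{-1}.

For a Jordan block J_k(λ), e^{tJ_k(λ)} = e^{λt} · (I + tN + t^2 N^2/2! + ... + t^{k-1} N^{k-1}/(k-1)!) where N is the nilpotent superdiagonal part.

Assembling the blocks and conjugating back gives the entries of e^{tA} as shown above.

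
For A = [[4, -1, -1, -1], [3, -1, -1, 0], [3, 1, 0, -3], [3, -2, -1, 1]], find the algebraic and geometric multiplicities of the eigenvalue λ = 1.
algebraic multiplicity 4, geometric multiplicity 2

The characteristic polynomial is (x - 1)^4, so the factor x - 1 appears with exponent 4: the algebraic multiplicity is 4.

rank(A - I) = 2, so the eigenspace has dimension 4 - 2 = 2: the geometric multiplicity is 2.

Since 2 < 4, A is not diagonalizable.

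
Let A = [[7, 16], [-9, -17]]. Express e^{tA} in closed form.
e^{tA} = [[(12*t + 1)*e^{-5*t}, 16*t*e^{-5*t}], [-9*t*e^{-5*t}, (1 - 12*t)*e^{-5*t}]]

A has Jordan form J = [[-5, 1], [0, -5]] with A = PJP^{-1}, so e^{tA} = P e^{tJ} P^{-1}.

For a Jordan block J_k(λ), e^{tJ_k(λ)} = e^{λt} · (I + tN + t^2 N^2/2! + ... + t^{k-1} N^{k-1}/(k-1)!) where N is the nilpotent superdiagonal part.

Assembling the blocks and conjugating back gives the entries of e^{tA} as shown above.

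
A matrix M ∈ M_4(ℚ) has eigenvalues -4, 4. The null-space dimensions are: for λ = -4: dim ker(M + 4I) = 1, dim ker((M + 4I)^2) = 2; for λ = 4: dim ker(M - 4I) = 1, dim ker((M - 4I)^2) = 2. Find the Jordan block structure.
λ = -4: successive nullity increments [1, 1] count blocks of size ≥ k; block sizes are [2].
λ = 4: successive nullity increments [1, 1] count blocks of size ≥ k; block sizes are [2].

Jordan blocks: (-4, 2), (4, 2)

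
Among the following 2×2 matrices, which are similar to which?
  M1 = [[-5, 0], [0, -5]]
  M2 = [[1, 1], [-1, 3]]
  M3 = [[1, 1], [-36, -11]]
Characteristic polynomials: χ_{M1} = (x + 5)^2, χ_{M2} = (x - 2)^2, χ_{M3} = (x + 5)^2.

{M1}: invariant factors x + 5, x + 5.

{M2}: invariant factors (x - 2)^2.

{M3}: invariant factors (x + 5)^2.

Matrices are similar if and only if their invariant-factor lists agree; the partition into similarity classes is {M1}, {M2}, {M3}.

3 classes: {M1}, {M2}, {M3}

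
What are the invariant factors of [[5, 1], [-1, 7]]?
(x - 6)^2

The Jordan structure of A has elementary divisors (x - 6)^2. Arranging the block sizes at each eigenvalue in decreasing order and taking row products gives the invariant factors.

Invariant factors (smallest first, each dividing the next): (x - 6)^2.

Check: the last factor (x - 6)^2 is the minimal polynomial, and the product (x - 6)^2 is the characteristic polynomial.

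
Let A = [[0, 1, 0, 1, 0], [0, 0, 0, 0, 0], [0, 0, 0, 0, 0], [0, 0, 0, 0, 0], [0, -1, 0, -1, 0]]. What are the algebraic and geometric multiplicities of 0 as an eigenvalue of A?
algebraic multiplicity 5, geometric multiplicity 4

The characteristic polynomial is x^5, so the factor x appears with exponent 5: the algebraic multiplicity is 5.

rank(A) = 1, so the eigenspace has dimension 5 - 1 = 4: the geometric multiplicity is 4.

Since 4 < 5, A is not diagonalizable.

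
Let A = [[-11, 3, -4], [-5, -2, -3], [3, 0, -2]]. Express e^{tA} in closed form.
A has Jordan form J = [[-5, 1, 0], [0, -5, 1], [0, 0, -5]] with A = PJP^{-1}, so e^{tA} = P e^{tJ} P^{-1}.

For a Jordan block J_k(λ), e^{tJ_k(λ)} = e^{λt} · (I + tN + t^2 N^2/2! + ... + t^{k-1} N^{k-1}/(k-1)!) where N is the nilpotent superdiagonal part.

Assembling the blocks and conjugating back gives the entries of e^{tA} as shown above.

e^{tA} = [[(9*t^2 - 12*t + 2)*e^{-5*t}/2, 3*t*(2 - 3*t)*e^{-5*t}/2, t*(3*t - 8)*e^{-5*t}/2], [t*(3*t - 5)*e^{-5*t}, (-3*t^2 + 3*t + 1)*e^{-5*t}, t*(t - 3)*e^{-5*t}], [3*t*(2 - 3*t)*e^{-5*t}/2, 9*t^2*e^{-5*t}/2, (-3*t^2 + 6*t + 2)*e^{-5*t}/2]]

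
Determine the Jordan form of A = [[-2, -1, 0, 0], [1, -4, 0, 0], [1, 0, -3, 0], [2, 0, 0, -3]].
J = [[-3, 1, 0, 0], [0, -3, 1, 0], [0, 0, -3, 0], [0, 0, 0, -3]]

The characteristic polynomial is det(xI - A) = (x + 3)^4, so the eigenvalues are -3 (algebraic multiplicity 4).

For λ = -3: rank(A + 3I) = 2, rank((A + 3I)^2) = 1, rank((A + 3I)^3) = 0. The eigenspace has dimension 4 - 2 = 2, so there are 2 Jordan blocks; the rank sequence gives block sizes [3, 1].

Assembling the blocks gives the Jordan form J above.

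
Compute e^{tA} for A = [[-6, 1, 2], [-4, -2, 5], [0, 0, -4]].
e^{tA} = [[(1 - 2*t)*e^{-4*t}, t*e^{-4*t}, t*(t + 4)*e^{-4*t}/2], [-4*t*e^{-4*t}, (2*t + 1)*e^{-4*t}, t*(t + 5)*e^{-4*t}], [0, 0, e^{-4*t}]]

A has Jordan form J = [[-4, 1, 0], [0, -4, 1], [0, 0, -4]] with A = PJP^{-1}, so e^{tA} = P e^{tJ} P^{-1}.

For a Jordan block J_k(λ), e^{tJ_k(λ)} = e^{λt} · (I + tN + t^2 N^2/2! + ... + t^{k-1} N^{k-1}/(k-1)!) where N is the nilpotent superdiagonal part.

Assembling the blocks and conjugating back gives the entries of e^{tA} as shown above.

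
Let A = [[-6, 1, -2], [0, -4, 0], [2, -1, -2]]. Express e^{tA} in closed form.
e^{tA} = [[(1 - 2*t)*e^{-4*t}, t*e^{-4*t}, -2*t*e^{-4*t}], [0, e^{-4*t}, 0], [2*t*e^{-4*t}, -t*e^{-4*t}, (2*t + 1)*e^{-4*t}]]

A has Jordan form J = [[-4, 1, 0], [0, -4, 0], [0, 0, -4]] with A = PJP^{-1}, so e^{tA} = P e^{tJ} P^{-1}.

For a Jordan block J_k(λ), e^{tJ_k(λ)} = e^{λt} · (I + tN + t^2 N^2/2! + ... + t^{k-1} N^{k-1}/(k-1)!) where N is the nilpotent superdiagonal part.

Assembling the blocks and conjugating back gives the entries of e^{tA} as shown above.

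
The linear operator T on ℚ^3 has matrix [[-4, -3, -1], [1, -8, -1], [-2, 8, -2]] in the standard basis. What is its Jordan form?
J = [[-5, 1, 0], [0, -5, 0], [0, 0, -4]]

The characteristic polynomial is det(xI - A) = (x + 4)(x + 5)^2, so the eigenvalues are -5 (algebraic multiplicity 2), -4 (algebraic multiplicity 1).

For λ = -5: rank(A + 5I) = 2, rank((A + 5I)^2) = 1. The eigenspace has dimension 3 - 2 = 1, so there is 1 Jordan block; the rank sequence gives block sizes [2].

For λ = -4: algebraic multiplicity 1 gives one 1×1 block.

Assembling the blocks gives the Jordan form J above.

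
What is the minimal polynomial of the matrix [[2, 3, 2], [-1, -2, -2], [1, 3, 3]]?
The characteristic polynomial factors as (x - 1)^3. The minimal polynomial is ∏(x - λ)^{k_λ} where k_λ is the size of the largest Jordan block at λ.

For λ = 1: rank(A - I) = 1, and the largest Jordan block has size 2 (the smallest k with rank((A - I)^k) = rank((A - I)^(k+1))).

So m_A(x) = (x - 1)^2.

m_A(x) = (x - 1)^2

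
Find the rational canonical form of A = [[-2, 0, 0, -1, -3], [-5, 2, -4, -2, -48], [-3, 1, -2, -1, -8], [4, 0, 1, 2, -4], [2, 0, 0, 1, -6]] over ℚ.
R = [[0, 0, 0, 0, -9], [1, 0, 0, 0, -24], [0, 1, 0, 0, -13], [0, 0, 1, 0, -11], [0, 0, 0, 1, -6]]

The invariant factors of A (the non-unit diagonal entries of the Smith normal form of xI - A over ℚ[x]) are (x + 3)^2(x^3 + 2x + 1), each dividing the next. The characteristic polynomial is their product, (x + 3)^2(x^3 + 2x + 1).

The rational canonical form is the block-diagonal matrix of companion matrices C(f_i):
R = [[0, 0, 0, 0, -9], [1, 0, 0, 0, -24], [0, 1, 0, 0, -13], [0, 0, 1, 0, -11], [0, 0, 0, 1, -6]].

Note the characteristic polynomial does not split into linear factors over ℚ, so A has no Jordan form over ℚ; the rational canonical form exists over any field.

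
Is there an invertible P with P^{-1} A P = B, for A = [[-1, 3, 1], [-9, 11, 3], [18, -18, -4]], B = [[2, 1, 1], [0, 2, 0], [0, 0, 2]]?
Two matrices over a field are similar if and only if they have the same invariant factors.

Both A and B have characteristic polynomial (x - 2)^3 and minimal polynomial (x - 2)^2. Computing further, both have invariant factors x - 2, (x - 2)^2. Hence A and B are similar.

Yes.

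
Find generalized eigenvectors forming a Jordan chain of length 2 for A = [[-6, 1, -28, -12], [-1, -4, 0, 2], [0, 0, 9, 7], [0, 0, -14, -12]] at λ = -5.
v_1 = [[0, 1, 0, 0]]^T, v_2 = [[1, 1, 0, 0]]^T

We seek v_1 ∈ ker((A + 5I)^2) \ ker(A + 5I), then set v_{i+1} = (A + 5I) v_i.

One such chain is v_1 = [[0, 1, 0, 0]]^T, v_2 = [[1, 1, 0, 0]]^T. Check: (A + 5I) v_2 = [[0, 0, 0, 0]]^T = 0.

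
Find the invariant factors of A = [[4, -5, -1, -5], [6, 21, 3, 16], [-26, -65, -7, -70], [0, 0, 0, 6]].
The Jordan structure of A has elementary divisors (x - 6)^2, (x - 6)^2. Arranging the block sizes at each eigenvalue in decreasing order and taking row products gives the invariant factors.

Invariant factors (smallest first, each dividing the next): (x - 6)^2, (x - 6)^2.

Check: the last factor (x - 6)^2 is the minimal polynomial, and the product (x - 6)^4 is the characteristic polynomial.

(x - 6)^2, (x - 6)^2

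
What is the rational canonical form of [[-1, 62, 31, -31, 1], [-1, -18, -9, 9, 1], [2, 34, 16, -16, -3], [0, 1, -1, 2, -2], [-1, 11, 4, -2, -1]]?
R = [[0, 0, 0, 0, -40], [1, 0, 0, 0, -22], [0, 1, 0, 0, 13], [0, 0, 1, 0, 12], [0, 0, 0, 1, -2]]

The invariant factors of A (the non-unit diagonal entries of the Smith normal form of xI - A over ℚ[x]) are (x - 2)(x + 4)(x^3 - 4x - 5), each dividing the next. The characteristic polynomial is their product, (x - 2)(x + 4)(x^3 - 4x - 5).

The rational canonical form is the block-diagonal matrix of companion matrices C(f_i):
R = [[0, 0, 0, 0, -40], [1, 0, 0, 0, -22], [0, 1, 0, 0, 13], [0, 0, 1, 0, 12], [0, 0, 0, 1, -2]].

Note the characteristic polynomial does not split into linear factors over ℚ, so A has no Jordan form over ℚ; the rational canonical form exists over any field.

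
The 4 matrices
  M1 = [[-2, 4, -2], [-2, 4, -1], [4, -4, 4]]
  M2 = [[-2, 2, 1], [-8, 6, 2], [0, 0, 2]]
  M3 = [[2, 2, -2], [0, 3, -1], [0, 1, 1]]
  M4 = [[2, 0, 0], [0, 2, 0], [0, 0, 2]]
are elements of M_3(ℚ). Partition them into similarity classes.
2 classes: {M1, M2, M3}, {M4}

Characteristic polynomials: χ_{M1} = (x - 2)^3, χ_{M2} = (x - 2)^3, χ_{M3} = (x - 2)^3, χ_{M4} = (x - 2)^3.

{M1, M2, M3}: invariant factors x - 2, (x - 2)^2.

{M4}: invariant factors x - 2, x - 2, x - 2.

Matrices are similar if and only if their invariant-factor lists agree; the partition into similarity classes is {M1, M2, M3}, {M4}.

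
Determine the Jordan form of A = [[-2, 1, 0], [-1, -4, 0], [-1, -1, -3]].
The characteristic polynomial is det(xI - A) = (x + 3)^3, so the eigenvalues are -3 (algebraic multiplicity 3).

For λ = -3: rank(A + 3I) = 1, rank((A + 3I)^2) = 0. The eigenspace has dimension 3 - 1 = 2, so there are 2 Jordan blocks; the rank sequence gives block sizes [2, 1].

Assembling the blocks gives the Jordan form J above.

J = [[-3, 1, 0], [0, -3, 0], [0, 0, -3]]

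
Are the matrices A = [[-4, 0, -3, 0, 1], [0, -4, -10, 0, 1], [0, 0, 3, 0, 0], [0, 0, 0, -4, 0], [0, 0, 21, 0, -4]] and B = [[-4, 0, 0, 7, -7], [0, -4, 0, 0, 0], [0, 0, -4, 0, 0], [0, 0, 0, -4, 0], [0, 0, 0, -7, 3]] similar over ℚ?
No.

Both have characteristic polynomial (x - 3)(x + 4)^4, but the minimal polynomial of A is (x - 3)(x + 4)^2 while the minimal polynomial of B is (x - 3)(x + 4). The minimal polynomial is a similarity invariant, so A and B are not similar.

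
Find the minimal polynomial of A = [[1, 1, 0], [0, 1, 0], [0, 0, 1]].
The characteristic polynomial factors as (x - 1)^3. The minimal polynomial is ∏(x - λ)^{k_λ} where k_λ is the size of the largest Jordan block at λ.

For λ = 1: rank(A - I) = 1, and the largest Jordan block has size 2 (the smallest k with rank((A - I)^k) = rank((A - I)^(k+1))).

So m_A(x) = (x - 1)^2.

m_A(x) = (x - 1)^2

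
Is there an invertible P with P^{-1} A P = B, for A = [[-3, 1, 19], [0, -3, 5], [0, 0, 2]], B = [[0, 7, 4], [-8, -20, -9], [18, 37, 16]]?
Two matrices over a field are similar if and only if they have the same invariant factors.

Both A and B have characteristic polynomial (x - 2)(x + 3)^2 and minimal polynomial (x - 2)(x + 3)^2. Computing further, both have invariant factors (x - 2)(x + 3)^2. Hence A and B are similar.

Yes.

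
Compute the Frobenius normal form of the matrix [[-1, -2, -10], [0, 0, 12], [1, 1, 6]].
R = [[0, 0, -12], [1, 0, 8], [0, 1, 5]]

The invariant factors of A (the non-unit diagonal entries of the Smith normal form of xI - A over ℚ[x]) are (x - 6)(x - 1)(x + 2), each dividing the next. The characteristic polynomial is their product, (x - 6)(x - 1)(x + 2).

The rational canonical form is the block-diagonal matrix of companion matrices C(f_i):
R = [[0, 0, -12], [1, 0, 8], [0, 1, 5]].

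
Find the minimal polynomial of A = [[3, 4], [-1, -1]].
m_A(x) = (x - 1)^2

The characteristic polynomial factors as (x - 1)^2. The minimal polynomial is ∏(x - λ)^{k_λ} where k_λ is the size of the largest Jordan block at λ.

For λ = 1: rank(A - I) = 1, and the largest Jordan block has size 2 (the smallest k with rank((A - I)^k) = rank((A - I)^(k+1))).

So m_A(x) = (x - 1)^2.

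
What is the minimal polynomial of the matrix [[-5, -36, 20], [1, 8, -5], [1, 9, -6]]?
m_A(x) = (x + 1)^2

The characteristic polynomial factors as (x + 1)^3. The minimal polynomial is ∏(x - λ)^{k_λ} where k_λ is the size of the largest Jordan block at λ.

For λ = -1: rank(A + I) = 1, and the largest Jordan block has size 2 (the smallest k with rank((A + I)^k) = rank((A + I)^(k+1))).

So m_A(x) = (x + 1)^2.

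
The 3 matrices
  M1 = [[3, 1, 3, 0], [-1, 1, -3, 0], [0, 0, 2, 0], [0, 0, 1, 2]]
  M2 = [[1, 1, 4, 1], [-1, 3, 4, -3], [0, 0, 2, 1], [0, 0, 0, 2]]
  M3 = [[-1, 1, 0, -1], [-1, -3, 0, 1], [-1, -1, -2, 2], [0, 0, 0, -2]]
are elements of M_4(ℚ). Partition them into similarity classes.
Characteristic polynomials: χ_{M1} = (x - 2)^4, χ_{M2} = (x - 2)^4, χ_{M3} = (x + 2)^4.

{M1, M2}: invariant factors (x - 2)^2, (x - 2)^2.

{M3}: invariant factors (x + 2)^2, (x + 2)^2.

Matrices are similar if and only if their invariant-factor lists agree; the partition into similarity classes is {M1, M2}, {M3}.

2 classes: {M1, M2}, {M3}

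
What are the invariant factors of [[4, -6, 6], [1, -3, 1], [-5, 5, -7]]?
The Jordan structure of A has elementary divisors (x + 2)^2, (x + 2). Arranging the block sizes at each eigenvalue in decreasing order and taking row products gives the invariant factors.

Invariant factors (smallest first, each dividing the next): x + 2, (x + 2)^2.

Check: the last factor (x + 2)^2 is the minimal polynomial, and the product (x + 2)^3 is the characteristic polynomial.

x + 2, (x + 2)^2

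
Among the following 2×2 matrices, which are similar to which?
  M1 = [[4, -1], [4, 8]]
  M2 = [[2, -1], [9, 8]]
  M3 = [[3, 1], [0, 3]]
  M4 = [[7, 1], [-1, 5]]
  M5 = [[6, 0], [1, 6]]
3 classes: {M1, M4, M5}, {M2}, {M3}

Characteristic polynomials: χ_{M1} = (x - 6)^2, χ_{M2} = (x - 5)^2, χ_{M3} = (x - 3)^2, χ_{M4} = (x - 6)^2, χ_{M5} = (x - 6)^2.

{M1, M4, M5}: invariant factors (x - 6)^2.

{M2}: invariant factors (x - 5)^2.

{M3}: invariant factors (x - 3)^2.

Matrices are similar if and only if their invariant-factor lists agree; the partition into similarity classes is {M1, M4, M5}, {M2}, {M3}.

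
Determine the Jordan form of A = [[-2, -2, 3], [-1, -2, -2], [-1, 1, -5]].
The characteristic polynomial is det(xI - A) = (x + 3)^3, so the eigenvalues are -3 (algebraic multiplicity 3).

For λ = -3: rank(A + 3I) = 2, rank((A + 3I)^2) = 1, rank((A + 3I)^3) = 0. The eigenspace has dimension 3 - 2 = 1, so there is 1 Jordan block; the rank sequence gives block sizes [3].

Assembling the blocks gives the Jordan form J above.

J = [[-3, 1, 0], [0, -3, 1], [0, 0, -3]]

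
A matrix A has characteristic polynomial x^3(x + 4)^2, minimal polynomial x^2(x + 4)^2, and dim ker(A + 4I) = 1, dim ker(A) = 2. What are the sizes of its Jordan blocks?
Jordan blocks: (-4, 2), (0, 2), (0, 1)

λ = -4: algebraic multiplicity 2 (exponent in χ_A), largest block size 2 (exponent in m_A), 1 block (geometric multiplicity). This forces block sizes [2].
λ = 0: algebraic multiplicity 3 (exponent in χ_A), largest block size 2 (exponent in m_A), 2 blocks (geometric multiplicity). These force block sizes [2, 1].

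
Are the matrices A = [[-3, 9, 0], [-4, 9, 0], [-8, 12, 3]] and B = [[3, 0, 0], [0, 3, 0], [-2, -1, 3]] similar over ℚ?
Two matrices over a field are similar if and only if they have the same invariant factors.

Both A and B have characteristic polynomial (x - 3)^3 and minimal polynomial (x - 3)^2. Computing further, both have invariant factors x - 3, (x - 3)^2. Hence A and B are similar.

Yes.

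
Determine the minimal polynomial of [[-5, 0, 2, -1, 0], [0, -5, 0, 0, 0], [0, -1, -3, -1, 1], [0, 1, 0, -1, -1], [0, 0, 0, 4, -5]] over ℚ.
The characteristic polynomial factors as (x + 3)^3(x + 5)^2. The minimal polynomial is ∏(x - λ)^{k_λ} where k_λ is the size of the largest Jordan block at λ.

For λ = -5: rank(A + 5I) = 3, and the largest Jordan block has size 1 (the smallest k with rank((A + 5I)^k) = rank((A + 5I)^(k+1))).
For λ = -3: rank(A + 3I) = 4, and the largest Jordan block has size 3 (the smallest k with rank((A + 3I)^k) = rank((A + 3I)^(k+1))).

So m_A(x) = (x + 3)^3(x + 5).

m_A(x) = (x + 3)^3(x + 5)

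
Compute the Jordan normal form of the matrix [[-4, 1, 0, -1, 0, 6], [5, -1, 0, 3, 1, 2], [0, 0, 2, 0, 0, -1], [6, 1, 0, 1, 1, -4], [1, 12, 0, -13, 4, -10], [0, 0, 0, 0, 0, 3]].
The characteristic polynomial is det(xI - A) = (x - 3)^3(x - 2)(x + 3)^2, so the eigenvalues are -3 (algebraic multiplicity 2), 2 (algebraic multiplicity 1), 3 (algebraic multiplicity 3).

For λ = -3: rank(A + 3I) = 5, rank((A + 3I)^2) = 4. The eigenspace has dimension 6 - 5 = 1, so there is 1 Jordan block; the rank sequence gives block sizes [2].

For λ = 2: algebraic multiplicity 1 gives one 1×1 block.

For λ = 3: rank(A - 3I) = 4, rank((A - 3I)^2) = 3. The eigenspace has dimension 6 - 4 = 2, so there are 2 Jordan blocks; the rank sequence gives block sizes [2, 1].

Assembling the blocks gives the Jordan form J above.

J = [[-3, 1, 0, 0, 0, 0], [0, -3, 0, 0, 0, 0], [0, 0, 2, 0, 0, 0], [0, 0, 0, 3, 1, 0], [0, 0, 0, 0, 3, 0], [0, 0, 0, 0, 0, 3]]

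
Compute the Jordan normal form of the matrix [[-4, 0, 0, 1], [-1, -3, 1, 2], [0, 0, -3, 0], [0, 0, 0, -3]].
J = [[-4, 0, 0, 0], [0, -3, 1, 0], [0, 0, -3, 0], [0, 0, 0, -3]]

The characteristic polynomial is det(xI - A) = (x + 3)^3(x + 4), so the eigenvalues are -4 (algebraic multiplicity 1), -3 (algebraic multiplicity 3).

For λ = -4: algebraic multiplicity 1 gives one 1×1 block.

For λ = -3: rank(A + 3I) = 2, rank((A + 3I)^2) = 1. The eigenspace has dimension 4 - 2 = 2, so there are 2 Jordan blocks; the rank sequence gives block sizes [2, 1].

Assembling the blocks gives the Jordan form J above.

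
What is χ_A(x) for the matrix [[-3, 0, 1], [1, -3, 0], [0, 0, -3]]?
χ_A(x) = (x + 3)^3

xI - A = [[x + 3, 0, -1], [-1, x + 3, 0], [0, 0, x + 3]].

Expanding det(xI - A) along the first row:
det(xI - A) = + (x + 3)·det([[x + 3, 0], [0, x + 3]]) - (0)·det([[-1, 0], [0, x + 3]]) + (-1)·det([[-1, x + 3], [0, 0]]).

Evaluating gives χ_A(x) = x^3 + 9x^2 + 27x + 27 = (x + 3)^3.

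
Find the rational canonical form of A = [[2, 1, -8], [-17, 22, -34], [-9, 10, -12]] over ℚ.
The invariant factors of A (the non-unit diagonal entries of the Smith normal form of xI - A over ℚ[x]) are (x - 6)(x - 5)(x - 1), each dividing the next. The characteristic polynomial is their product, (x - 6)(x - 5)(x - 1).

The rational canonical form is the block-diagonal matrix of companion matrices C(f_i):
R = [[0, 0, 30], [1, 0, -41], [0, 1, 12]].

R = [[0, 0, 30], [1, 0, -41], [0, 1, 12]]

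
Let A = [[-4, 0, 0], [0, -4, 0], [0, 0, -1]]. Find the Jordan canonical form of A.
J = [[-4, 0, 0], [0, -4, 0], [0, 0, -1]]

The characteristic polynomial is det(xI - A) = (x + 1)(x + 4)^2, so the eigenvalues are -4 (algebraic multiplicity 2), -1 (algebraic multiplicity 1).

For λ = -4: rank(A + 4I) = 1. The eigenspace has dimension 3 - 1 = 2, so there are 2 Jordan blocks; the rank sequence gives block sizes [1, 1].

For λ = -1: algebraic multiplicity 1 gives one 1×1 block.

Assembling the blocks gives the Jordan form J above.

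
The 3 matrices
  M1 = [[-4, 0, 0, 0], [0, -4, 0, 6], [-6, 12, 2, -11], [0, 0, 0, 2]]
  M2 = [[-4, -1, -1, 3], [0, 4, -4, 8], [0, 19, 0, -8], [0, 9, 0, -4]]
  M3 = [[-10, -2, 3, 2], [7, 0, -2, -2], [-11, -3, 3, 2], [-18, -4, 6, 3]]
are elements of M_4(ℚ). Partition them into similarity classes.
Characteristic polynomials: χ_{M1} = (x - 2)^2(x + 4)^2, χ_{M2} = (x - 2)^2(x + 4)^2, χ_{M3} = (x + 1)^4.

{M1}: invariant factors x + 4, (x - 2)^2(x + 4).

{M2}: invariant factors (x - 2)^2(x + 4)^2.

{M3}: invariant factors x + 1, (x + 1)^3.

Matrices are similar if and only if their invariant-factor lists agree; the partition into similarity classes is {M1}, {M2}, {M3}.

3 classes: {M1}, {M2}, {M3}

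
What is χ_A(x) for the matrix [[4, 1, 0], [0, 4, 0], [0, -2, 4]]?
χ_A(x) = (x - 4)^3

xI - A = [[x - 4, -1, 0], [0, x - 4, 0], [0, 2, x - 4]].

Expanding det(xI - A) along the first row:
det(xI - A) = + (x - 4)·det([[x - 4, 0], [2, x - 4]]) - (-1)·det([[0, 0], [0, x - 4]]) + (0)·det([[0, x - 4], [0, 2]]).

Evaluating gives χ_A(x) = x^3 - 12x^2 + 48x - 64 = (x - 4)^3.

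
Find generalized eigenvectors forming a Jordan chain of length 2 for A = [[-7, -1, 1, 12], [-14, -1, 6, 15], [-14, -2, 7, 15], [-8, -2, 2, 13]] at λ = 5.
v_1 = [[1, 1, 1, 1]]^T, v_2 = [[0, 1, 1, 0]]^T

We seek v_1 ∈ ker((A - 5I)^2) \ ker(A - 5I), then set v_{i+1} = (A - 5I) v_i.

One such chain is v_1 = [[1, 1, 1, 1]]^T, v_2 = [[0, 1, 1, 0]]^T. Check: (A - 5I) v_2 = [[0, 0, 0, 0]]^T = 0.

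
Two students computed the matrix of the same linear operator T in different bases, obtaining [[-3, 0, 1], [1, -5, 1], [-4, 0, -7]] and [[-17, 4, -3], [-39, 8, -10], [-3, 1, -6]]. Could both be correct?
Two matrices over a field are similar if and only if they have the same invariant factors.

Both A and B have characteristic polynomial (x + 5)^3 and minimal polynomial (x + 5)^3. Computing further, both have invariant factors (x + 5)^3. Hence A and B are similar.

Yes.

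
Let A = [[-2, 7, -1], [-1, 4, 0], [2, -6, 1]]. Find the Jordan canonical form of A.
J = [[1, 1, 0], [0, 1, 1], [0, 0, 1]]

The characteristic polynomial is det(xI - A) = (x - 1)^3, so the eigenvalues are 1 (algebraic multiplicity 3).

For λ = 1: rank(A - I) = 2, rank((A - I)^2) = 1, rank((A - I)^3) = 0. The eigenspace has dimension 3 - 2 = 1, so there is 1 Jordan block; the rank sequence gives block sizes [3].

Assembling the blocks gives the Jordan form J above.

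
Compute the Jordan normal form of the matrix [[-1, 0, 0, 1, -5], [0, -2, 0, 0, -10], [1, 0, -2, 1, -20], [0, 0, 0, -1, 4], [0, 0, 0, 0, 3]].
The characteristic polynomial is det(xI - A) = (x - 3)(x + 1)^2(x + 2)^2, so the eigenvalues are -2 (algebraic multiplicity 2), -1 (algebraic multiplicity 2), 3 (algebraic multiplicity 1).

For λ = -2: rank(A + 2I) = 3. The eigenspace has dimension 5 - 3 = 2, so there are 2 Jordan blocks; the rank sequence gives block sizes [1, 1].

For λ = -1: rank(A + I) = 4, rank((A + I)^2) = 3. The eigenspace has dimension 5 - 4 = 1, so there is 1 Jordan block; the rank sequence gives block sizes [2].

For λ = 3: algebraic multiplicity 1 gives one 1×1 block.

Assembling the blocks gives the Jordan form J above.

J = [[-2, 0, 0, 0, 0], [0, -2, 0, 0, 0], [0, 0, -1, 1, 0], [0, 0, 0, -1, 0], [0, 0, 0, 0, 3]]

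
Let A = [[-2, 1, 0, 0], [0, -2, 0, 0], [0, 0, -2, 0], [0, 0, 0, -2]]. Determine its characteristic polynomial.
xI - A = [[x + 2, -1, 0, 0], [0, x + 2, 0, 0], [0, 0, x + 2, 0], [0, 0, 0, x + 2]].

Expanding det(xI - A) along the first row:
det(xI - A) = + (x + 2)·det([[x + 2, 0, 0], [0, x + 2, 0], [0, 0, x + 2]]) - (-1)·det([[0, 0, 0], [0, x + 2, 0], [0, 0, x + 2]]) + (0)·det([[0, x + 2, 0], [0, 0, 0], [0, 0, x + 2]]) - (0)·det([[0, x + 2, 0], [0, 0, x + 2], [0, 0, 0]]).

Evaluating gives χ_A(x) = x^4 + 8x^3 + 24x^2 + 32x + 16 = (x + 2)^4.

χ_A(x) = (x + 2)^4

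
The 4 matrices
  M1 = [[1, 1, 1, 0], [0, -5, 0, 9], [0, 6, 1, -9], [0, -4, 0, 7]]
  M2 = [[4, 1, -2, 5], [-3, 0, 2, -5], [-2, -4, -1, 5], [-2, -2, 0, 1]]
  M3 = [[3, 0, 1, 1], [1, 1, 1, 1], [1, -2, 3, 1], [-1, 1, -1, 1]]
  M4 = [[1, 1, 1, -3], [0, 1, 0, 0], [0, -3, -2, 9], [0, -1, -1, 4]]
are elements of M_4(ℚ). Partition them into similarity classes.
3 classes: {M1, M2}, {M3}, {M4}

Characteristic polynomials: χ_{M1} = (x - 1)^4, χ_{M2} = (x - 1)^4, χ_{M3} = (x - 2)^4, χ_{M4} = (x - 1)^4.

{M1, M2}: invariant factors (x - 1)^2, (x - 1)^2.

{M3}: invariant factors x - 2, (x - 2)^3.

{M4}: invariant factors x - 1, x - 1, (x - 1)^2.

Matrices are similar if and only if their invariant-factor lists agree; the partition into similarity classes is {M1, M2}, {M3}, {M4}.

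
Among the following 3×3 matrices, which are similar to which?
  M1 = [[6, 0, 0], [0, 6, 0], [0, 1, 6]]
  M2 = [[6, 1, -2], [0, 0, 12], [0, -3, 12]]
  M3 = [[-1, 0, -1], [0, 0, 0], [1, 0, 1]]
Characteristic polynomials: χ_{M1} = (x - 6)^3, χ_{M2} = (x - 6)^3, χ_{M3} = x^3.

{M1, M2}: invariant factors x - 6, (x - 6)^2.

{M3}: invariant factors x, x^2.

Matrices are similar if and only if their invariant-factor lists agree; the partition into similarity classes is {M1, M2}, {M3}.

2 classes: {M1, M2}, {M3}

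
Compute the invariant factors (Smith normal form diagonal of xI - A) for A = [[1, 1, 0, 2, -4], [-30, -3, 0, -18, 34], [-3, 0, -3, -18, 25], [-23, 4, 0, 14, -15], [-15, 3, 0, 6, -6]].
The Jordan structure of A has elementary divisors (x + 3)^2, (x + 3), (x - 6)^2. Arranging the block sizes at each eigenvalue in decreasing order and taking row products gives the invariant factors.

Invariant factors (smallest first, each dividing the next): x + 3, (x - 6)^2(x + 3)^2.

Check: the last factor (x - 6)^2(x + 3)^2 is the minimal polynomial, and the product (x - 6)^2(x + 3)^3 is the characteristic polynomial.

x + 3, (x - 6)^2(x + 3)^2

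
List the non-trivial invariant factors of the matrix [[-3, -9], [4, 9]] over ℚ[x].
The Jordan structure of A has elementary divisors (x - 3)^2. Arranging the block sizes at each eigenvalue in decreasing order and taking row products gives the invariant factors.

Invariant factors (smallest first, each dividing the next): (x - 3)^2.

Check: the last factor (x - 3)^2 is the minimal polynomial, and the product (x - 3)^2 is the characteristic polynomial.

(x - 3)^2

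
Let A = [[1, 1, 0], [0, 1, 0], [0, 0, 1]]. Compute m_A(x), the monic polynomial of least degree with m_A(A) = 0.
m_A(x) = (x - 1)^2

The characteristic polynomial factors as (x - 1)^3. The minimal polynomial is ∏(x - λ)^{k_λ} where k_λ is the size of the largest Jordan block at λ.

For λ = 1: rank(A - I) = 1, and the largest Jordan block has size 2 (the smallest k with rank((A - I)^k) = rank((A - I)^(k+1))).

So m_A(x) = (x - 1)^2.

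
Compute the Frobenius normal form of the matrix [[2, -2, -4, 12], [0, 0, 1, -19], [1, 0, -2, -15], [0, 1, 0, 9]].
R = [[0, 0, 0, 60], [1, 0, 0, -17], [0, 1, 0, -19], [0, 0, 1, 9]]

The invariant factors of A (the non-unit diagonal entries of the Smith normal form of xI - A over ℚ[x]) are (x - 5)(x - 3)(x^2 - x - 4), each dividing the next. The characteristic polynomial is their product, (x - 5)(x - 3)(x^2 - x - 4).

The rational canonical form is the block-diagonal matrix of companion matrices C(f_i):
R = [[0, 0, 0, 60], [1, 0, 0, -17], [0, 1, 0, -19], [0, 0, 1, 9]].

Note the characteristic polynomial does not split into linear factors over ℚ, so A has no Jordan form over ℚ; the rational canonical form exists over any field.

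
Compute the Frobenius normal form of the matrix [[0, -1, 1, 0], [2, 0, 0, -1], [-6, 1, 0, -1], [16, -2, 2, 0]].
The invariant factors of A (the non-unit diagonal entries of the Smith normal form of xI - A over ℚ[x]) are (x^2 + 4)^2, each dividing the next. The characteristic polynomial is their product, (x^2 + 4)^2.

The rational canonical form is the block-diagonal matrix of companion matrices C(f_i):
R = [[0, 0, 0, -16], [1, 0, 0, 0], [0, 1, 0, -8], [0, 0, 1, 0]].

Note the characteristic polynomial does not split into linear factors over ℚ, so A has no Jordan form over ℚ; the rational canonical form exists over any field.

R = [[0, 0, 0, -16], [1, 0, 0, 0], [0, 1, 0, -8], [0, 0, 1, 0]]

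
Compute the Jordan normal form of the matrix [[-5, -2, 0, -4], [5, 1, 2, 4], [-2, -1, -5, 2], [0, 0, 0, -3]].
The characteristic polynomial is det(xI - A) = (x + 3)^4, so the eigenvalues are -3 (algebraic multiplicity 4).

For λ = -3: rank(A + 3I) = 2, rank((A + 3I)^2) = 1, rank((A + 3I)^3) = 0. The eigenspace has dimension 4 - 2 = 2, so there are 2 Jordan blocks; the rank sequence gives block sizes [3, 1].

Assembling the blocks gives the Jordan form J above.

J = [[-3, 1, 0, 0], [0, -3, 1, 0], [0, 0, -3, 0], [0, 0, 0, -3]]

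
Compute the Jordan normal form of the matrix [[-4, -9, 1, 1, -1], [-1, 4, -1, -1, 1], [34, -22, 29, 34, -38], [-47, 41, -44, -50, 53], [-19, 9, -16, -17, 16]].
The characteristic polynomial is det(xI - A) = (x - 3)^2(x + 3)^2(x + 5), so the eigenvalues are -5 (algebraic multiplicity 1), -3 (algebraic multiplicity 2), 3 (algebraic multiplicity 2).

For λ = -5: algebraic multiplicity 1 gives one 1×1 block.

For λ = -3: rank(A + 3I) = 4, rank((A + 3I)^2) = 3. The eigenspace has dimension 5 - 4 = 1, so there is 1 Jordan block; the rank sequence gives block sizes [2].

For λ = 3: rank(A - 3I) = 4, rank((A - 3I)^2) = 3. The eigenspace has dimension 5 - 4 = 1, so there is 1 Jordan block; the rank sequence gives block sizes [2].

Assembling the blocks gives the Jordan form J above.

J = [[-5, 0, 0, 0, 0], [0, -3, 1, 0, 0], [0, 0, -3, 0, 0], [0, 0, 0, 3, 1], [0, 0, 0, 0, 3]]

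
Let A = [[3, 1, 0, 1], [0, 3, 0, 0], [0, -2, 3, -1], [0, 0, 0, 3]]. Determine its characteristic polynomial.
xI - A = [[x - 3, -1, 0, -1], [0, x - 3, 0, 0], [0, 2, x - 3, 1], [0, 0, 0, x - 3]].

Expanding det(xI - A) along the first row:
det(xI - A) = + (x - 3)·det([[x - 3, 0, 0], [2, x - 3, 1], [0, 0, x - 3]]) - (-1)·det([[0, 0, 0], [0, x - 3, 1], [0, 0, x - 3]]) + (0)·det([[0, x - 3, 0], [0, 2, 1], [0, 0, x - 3]]) - (-1)·det([[0, x - 3, 0], [0, 2, x - 3], [0, 0, 0]]).

Evaluating gives χ_A(x) = x^4 - 12x^3 + 54x^2 - 108x + 81 = (x - 3)^4.

χ_A(x) = (x - 3)^4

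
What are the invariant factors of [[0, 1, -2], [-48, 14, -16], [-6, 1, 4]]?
x - 6, (x - 6)^2

The Jordan structure of A has elementary divisors (x - 6)^2, (x - 6). Arranging the block sizes at each eigenvalue in decreasing order and taking row products gives the invariant factors.

Invariant factors (smallest first, each dividing the next): x - 6, (x - 6)^2.

Check: the last factor (x - 6)^2 is the minimal polynomial, and the product (x - 6)^3 is the characteristic polynomial.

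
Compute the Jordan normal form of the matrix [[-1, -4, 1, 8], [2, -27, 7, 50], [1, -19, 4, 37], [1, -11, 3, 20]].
The characteristic polynomial is det(xI - A) = (x + 1)^4, so the eigenvalues are -1 (algebraic multiplicity 4).

For λ = -1: rank(A + I) = 2, rank((A + I)^2) = 1, rank((A + I)^3) = 0. The eigenspace has dimension 4 - 2 = 2, so there are 2 Jordan blocks; the rank sequence gives block sizes [3, 1].

Assembling the blocks gives the Jordan form J above.

J = [[-1, 1, 0, 0], [0, -1, 1, 0], [0, 0, -1, 0], [0, 0, 0, -1]]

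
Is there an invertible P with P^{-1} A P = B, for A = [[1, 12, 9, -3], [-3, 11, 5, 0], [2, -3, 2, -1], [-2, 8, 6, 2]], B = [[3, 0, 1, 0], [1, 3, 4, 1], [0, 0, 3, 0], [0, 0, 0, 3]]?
No.

trace(A) = 16 but trace(B) = 12. The trace is a similarity invariant, so A and B are not similar.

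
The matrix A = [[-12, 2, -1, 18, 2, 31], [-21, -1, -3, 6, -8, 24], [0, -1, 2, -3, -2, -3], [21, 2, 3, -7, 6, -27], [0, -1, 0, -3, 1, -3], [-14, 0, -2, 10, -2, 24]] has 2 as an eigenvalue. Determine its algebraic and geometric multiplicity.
algebraic multiplicity 3, geometric multiplicity 2

The characteristic polynomial is (x - 3)^2(x - 2)^3(x + 5), so the factor x - 2 appears with exponent 3: the algebraic multiplicity is 3.

rank(A - 2I) = 4, so the eigenspace has dimension 6 - 4 = 2: the geometric multiplicity is 2.

Since 2 < 3, A is not diagonalizable.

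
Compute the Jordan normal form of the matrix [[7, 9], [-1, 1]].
J = [[4, 1], [0, 4]]

The characteristic polynomial is det(xI - A) = (x - 4)^2, so the eigenvalues are 4 (algebraic multiplicity 2).

For λ = 4: rank(A - 4I) = 1, rank((A - 4I)^2) = 0. The eigenspace has dimension 2 - 1 = 1, so there is 1 Jordan block; the rank sequence gives block sizes [2].

Assembling the blocks gives the Jordan form J above.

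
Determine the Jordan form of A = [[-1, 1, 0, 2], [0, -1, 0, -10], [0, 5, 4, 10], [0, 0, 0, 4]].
J = [[-1, 1, 0, 0], [0, -1, 0, 0], [0, 0, 4, 0], [0, 0, 0, 4]]

The characteristic polynomial is det(xI - A) = (x - 4)^2(x + 1)^2, so the eigenvalues are -1 (algebraic multiplicity 2), 4 (algebraic multiplicity 2).

For λ = -1: rank(A + I) = 3, rank((A + I)^2) = 2. The eigenspace has dimension 4 - 3 = 1, so there is 1 Jordan block; the rank sequence gives block sizes [2].

For λ = 4: rank(A - 4I) = 2. The eigenspace has dimension 4 - 2 = 2, so there are 2 Jordan blocks; the rank sequence gives block sizes [1, 1].

Assembling the blocks gives the Jordan form J above.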